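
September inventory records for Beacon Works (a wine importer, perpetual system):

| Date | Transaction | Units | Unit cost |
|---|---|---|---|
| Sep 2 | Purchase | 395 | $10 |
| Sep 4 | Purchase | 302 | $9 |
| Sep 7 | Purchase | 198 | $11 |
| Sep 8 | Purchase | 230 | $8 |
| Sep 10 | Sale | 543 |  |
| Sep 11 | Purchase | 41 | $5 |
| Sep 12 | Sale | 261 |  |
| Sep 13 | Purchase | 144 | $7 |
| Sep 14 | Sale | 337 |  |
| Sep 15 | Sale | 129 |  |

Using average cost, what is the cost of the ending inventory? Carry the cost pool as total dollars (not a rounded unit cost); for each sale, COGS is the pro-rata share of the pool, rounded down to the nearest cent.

After Sep 2: 395 on hand, pool $3,950.00 (≈ $10.0000 each)
After Sep 4: 697 on hand, pool $6,668.00 (≈ $9.5667 each)
After Sep 7: 895 on hand, pool $8,846.00 (≈ $9.8838 each)
After Sep 8: 1125 on hand, pool $10,686.00 (≈ $9.4987 each)
Sep 10, sell 543: 543/1125 × $10,686.00 → $5,157.77
After Sep 11: 623 on hand, pool $5,733.23 (≈ $9.2026 each)
Sep 12, sell 261: 261/623 × $5,733.23 → $2,401.88
After Sep 13: 506 on hand, pool $4,339.35 (≈ $8.5758 each)
Sep 14, sell 337: 337/506 × $4,339.35 → $2,890.04
Sep 15, sell 129: 129/169 × $1,449.31 → $1,106.27
Total COGS = $5,157.77 + $2,401.88 + $2,890.04 + $1,106.27 = $11,555.96
Ending inventory (cost pool remaining) = $343.04

Ending inventory = $343.04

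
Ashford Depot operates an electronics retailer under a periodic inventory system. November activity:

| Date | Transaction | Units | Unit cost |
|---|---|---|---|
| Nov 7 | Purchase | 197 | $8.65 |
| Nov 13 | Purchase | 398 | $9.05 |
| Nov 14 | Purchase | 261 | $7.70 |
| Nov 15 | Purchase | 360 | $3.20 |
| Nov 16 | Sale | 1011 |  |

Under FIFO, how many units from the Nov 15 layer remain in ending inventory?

Nov 16, 1011 sold [FIFO — oldest first]: 197 @ $8.65 + 398 @ $9.05 + 261 @ $7.70 + 155 @ $3.20 = $7,811.65
Ending inventory: 205 @ $3.20 = $656.00

205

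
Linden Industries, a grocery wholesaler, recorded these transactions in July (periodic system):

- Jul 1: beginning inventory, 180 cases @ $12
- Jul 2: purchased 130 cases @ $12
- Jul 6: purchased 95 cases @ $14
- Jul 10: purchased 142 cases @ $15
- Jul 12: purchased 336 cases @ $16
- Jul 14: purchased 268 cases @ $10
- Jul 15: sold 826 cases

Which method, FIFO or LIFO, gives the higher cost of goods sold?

FIFO

FIFO COGS: 180 @ $12 + 130 @ $12 + 95 @ $14 + 142 @ $15 + 279 @ $16 = $11,644
LIFO COGS: 268 @ $10 + 336 @ $16 + 142 @ $15 + 80 @ $14 = $11,306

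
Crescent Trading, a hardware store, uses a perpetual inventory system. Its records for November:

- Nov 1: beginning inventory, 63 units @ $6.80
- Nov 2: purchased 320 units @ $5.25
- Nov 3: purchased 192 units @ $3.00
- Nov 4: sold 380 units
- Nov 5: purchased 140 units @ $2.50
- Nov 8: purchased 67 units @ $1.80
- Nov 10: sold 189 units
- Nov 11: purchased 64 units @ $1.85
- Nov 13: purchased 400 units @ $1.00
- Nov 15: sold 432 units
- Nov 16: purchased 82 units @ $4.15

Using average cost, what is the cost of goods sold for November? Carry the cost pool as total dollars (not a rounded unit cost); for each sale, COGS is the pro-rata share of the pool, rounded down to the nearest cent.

After Nov 1: 63 on hand, pool $428.40 (≈ $6.8000 each)
After Nov 2: 383 on hand, pool $2,108.40 (≈ $5.5050 each)
After Nov 3: 575 on hand, pool $2,684.40 (≈ $4.6685 each)
Nov 4, sell 380: 380/575 × $2,684.40 → $1,774.03
After Nov 5: 335 on hand, pool $1,260.37 (≈ $3.7623 each)
After Nov 8: 402 on hand, pool $1,380.97 (≈ $3.4352 each)
Nov 10, sell 189: 189/402 × $1,380.97 → $649.26
After Nov 11: 277 on hand, pool $850.11 (≈ $3.0690 each)
After Nov 13: 677 on hand, pool $1,250.11 (≈ $1.8465 each)
Nov 15, sell 432: 432/677 × $1,250.11 → $797.70
After Nov 16: 327 on hand, pool $792.71 (≈ $2.4242 each)
Total COGS = $1,774.03 + $649.26 + $797.70 = $3,220.99
Ending inventory (cost pool remaining) = $792.71

COGS = $3,220.99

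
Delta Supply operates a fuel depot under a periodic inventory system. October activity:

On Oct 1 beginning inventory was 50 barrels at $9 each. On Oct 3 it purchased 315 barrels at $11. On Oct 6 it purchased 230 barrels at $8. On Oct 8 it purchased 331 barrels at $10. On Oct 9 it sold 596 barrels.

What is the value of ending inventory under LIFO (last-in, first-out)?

Oct 9, 596 sold [LIFO — newest first]: 331 @ $10 + 230 @ $8 + 35 @ $11 = $5,535
Ending inventory: 50 @ $9 + 280 @ $11 = $3,530

Ending inventory = $3,530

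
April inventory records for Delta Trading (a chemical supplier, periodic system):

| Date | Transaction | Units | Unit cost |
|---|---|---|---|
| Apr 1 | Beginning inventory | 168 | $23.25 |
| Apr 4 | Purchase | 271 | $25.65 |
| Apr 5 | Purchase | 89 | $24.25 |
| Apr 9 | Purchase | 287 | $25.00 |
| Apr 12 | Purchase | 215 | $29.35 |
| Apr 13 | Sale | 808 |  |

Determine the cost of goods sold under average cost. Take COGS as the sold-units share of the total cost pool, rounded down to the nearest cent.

COGS = $20,788.85

Apr 13, sell 808: 808/1030 × $26,500.65 → $20,788.85
Ending inventory (cost pool remaining) = $5,711.80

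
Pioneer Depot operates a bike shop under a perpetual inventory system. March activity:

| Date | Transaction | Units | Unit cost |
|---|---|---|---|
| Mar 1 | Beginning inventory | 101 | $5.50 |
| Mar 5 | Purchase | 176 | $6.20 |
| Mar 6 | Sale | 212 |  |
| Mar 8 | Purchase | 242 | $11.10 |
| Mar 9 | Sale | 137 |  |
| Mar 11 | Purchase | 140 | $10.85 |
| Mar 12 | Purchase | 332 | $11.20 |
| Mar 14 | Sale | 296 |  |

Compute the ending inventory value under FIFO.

Mar 6, 212 sold [FIFO — oldest first]: 101 @ $5.50 + 111 @ $6.20 = $1,243.70
Mar 9, 137 sold [FIFO — oldest first]: 65 @ $6.20 + 72 @ $11.10 = $1,202.20
Mar 14, 296 sold [FIFO — oldest first]: 170 @ $11.10 + 126 @ $10.85 = $3,254.10
Total COGS = $1,243.70 + $1,202.20 + $3,254.10 = $5,700.00
Ending inventory: 14 @ $10.85 + 332 @ $11.20 = $3,870.30

Ending inventory = $3,870.30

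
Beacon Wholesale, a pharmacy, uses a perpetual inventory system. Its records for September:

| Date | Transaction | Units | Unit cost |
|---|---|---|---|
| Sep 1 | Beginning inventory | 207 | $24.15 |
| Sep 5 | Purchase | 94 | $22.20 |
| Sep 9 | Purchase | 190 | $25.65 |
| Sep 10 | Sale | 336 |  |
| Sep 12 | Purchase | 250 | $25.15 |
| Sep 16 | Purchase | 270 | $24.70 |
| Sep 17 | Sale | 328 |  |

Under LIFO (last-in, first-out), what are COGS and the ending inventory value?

COGS = $16,343.80; ending inventory = $8,572.05

Sep 10, 336 sold [LIFO — newest first]: 190 @ $25.65 + 94 @ $22.20 + 52 @ $24.15 = $8,216.10
Sep 17, 328 sold [LIFO — newest first]: 270 @ $24.70 + 58 @ $25.15 = $8,127.70
Total COGS = $8,216.10 + $8,127.70 = $16,343.80
Ending inventory: 155 @ $24.15 + 192 @ $25.15 = $8,572.05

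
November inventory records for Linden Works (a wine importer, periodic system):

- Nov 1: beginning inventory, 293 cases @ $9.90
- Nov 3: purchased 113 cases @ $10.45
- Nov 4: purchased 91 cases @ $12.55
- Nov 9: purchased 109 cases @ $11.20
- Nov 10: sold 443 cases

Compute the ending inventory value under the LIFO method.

Nov 10, 443 sold [LIFO — newest first]: 109 @ $11.20 + 91 @ $12.55 + 113 @ $10.45 + 130 @ $9.90 = $4,830.70
Ending inventory: 163 @ $9.90 = $1,613.70

Ending inventory = $1,613.70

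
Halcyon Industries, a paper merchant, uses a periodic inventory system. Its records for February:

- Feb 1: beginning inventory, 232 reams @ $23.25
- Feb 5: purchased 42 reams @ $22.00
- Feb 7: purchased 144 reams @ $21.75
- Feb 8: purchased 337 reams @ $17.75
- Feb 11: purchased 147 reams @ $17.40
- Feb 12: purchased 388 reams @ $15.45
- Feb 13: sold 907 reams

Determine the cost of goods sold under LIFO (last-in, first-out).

Feb 13, 907 sold [LIFO — newest first]: 388 @ $15.45 + 147 @ $17.40 + 337 @ $17.75 + 35 @ $21.75 = $15,295.40
Ending inventory: 232 @ $23.25 + 42 @ $22.00 + 109 @ $21.75 = $8,688.75
Check: goods available $23,984.15 = COGS $15,295.40 + ending $8,688.75

COGS = $15,295.40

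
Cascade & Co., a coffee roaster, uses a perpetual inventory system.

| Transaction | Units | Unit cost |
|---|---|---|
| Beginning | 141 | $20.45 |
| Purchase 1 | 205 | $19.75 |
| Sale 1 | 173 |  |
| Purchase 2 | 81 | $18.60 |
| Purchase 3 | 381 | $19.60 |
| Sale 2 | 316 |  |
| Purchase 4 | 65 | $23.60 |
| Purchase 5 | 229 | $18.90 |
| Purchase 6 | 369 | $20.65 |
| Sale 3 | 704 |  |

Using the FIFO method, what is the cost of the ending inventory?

Sale 1 (173) [FIFO — oldest first]: 141 @ $20.45 + 32 @ $19.75 = $3,515.45
Sale 2 (316) [FIFO — oldest first]: 173 @ $19.75 + 81 @ $18.60 + 62 @ $19.60 = $6,138.55
Sale 3 (704) [FIFO — oldest first]: 319 @ $19.60 + 65 @ $23.60 + 229 @ $18.90 + 91 @ $20.65 = $13,993.65
Total COGS = $3,515.45 + $6,138.55 + $13,993.65 = $23,647.65
Ending inventory: 278 @ $20.65 = $5,740.70

Ending inventory = $5,740.70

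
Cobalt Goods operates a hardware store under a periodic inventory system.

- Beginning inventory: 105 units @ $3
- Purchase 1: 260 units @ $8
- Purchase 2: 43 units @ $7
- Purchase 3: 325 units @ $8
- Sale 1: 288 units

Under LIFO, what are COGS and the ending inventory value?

COGS = $2,304; ending inventory = $2,992

Sale 1 (288) [LIFO — newest first]: 288 @ $8 = $2,304
Ending inventory: 105 @ $3 + 260 @ $8 + 43 @ $7 + 37 @ $8 = $2,992
Check: goods available $5,296 = COGS $2,304 + ending $2,992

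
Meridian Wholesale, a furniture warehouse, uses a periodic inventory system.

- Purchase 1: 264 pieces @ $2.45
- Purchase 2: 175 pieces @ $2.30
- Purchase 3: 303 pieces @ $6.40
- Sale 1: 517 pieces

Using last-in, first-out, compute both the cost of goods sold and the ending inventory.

Sale 1 (517) [LIFO — newest first]: 303 @ $6.40 + 175 @ $2.30 + 39 @ $2.45 = $2,437.25
Ending inventory: 225 @ $2.45 = $551.25
Check: goods available $2,988.50 = COGS $2,437.25 + ending $551.25

COGS = $2,437.25; ending inventory = $551.25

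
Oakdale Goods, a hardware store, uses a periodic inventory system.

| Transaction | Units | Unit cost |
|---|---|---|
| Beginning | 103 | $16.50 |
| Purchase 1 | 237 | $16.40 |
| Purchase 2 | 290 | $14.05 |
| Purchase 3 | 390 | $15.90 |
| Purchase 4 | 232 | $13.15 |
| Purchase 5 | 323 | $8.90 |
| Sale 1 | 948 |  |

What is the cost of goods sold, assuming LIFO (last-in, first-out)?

COGS = $12,168.65

Sale 1 (948) [LIFO — newest first]: 323 @ $8.90 + 232 @ $13.15 + 390 @ $15.90 + 3 @ $14.05 = $12,168.65
Ending inventory: 103 @ $16.50 + 237 @ $16.40 + 287 @ $14.05 = $9,618.65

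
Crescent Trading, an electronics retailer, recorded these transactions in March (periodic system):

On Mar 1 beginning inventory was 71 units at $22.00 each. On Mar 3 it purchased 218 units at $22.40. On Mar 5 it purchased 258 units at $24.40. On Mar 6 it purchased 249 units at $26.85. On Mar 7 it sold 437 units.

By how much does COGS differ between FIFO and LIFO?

FIFO COGS: 71 @ $22.00 + 218 @ $22.40 + 148 @ $24.40 = $10,056.40
LIFO COGS: 249 @ $26.85 + 188 @ $24.40 = $11,272.85
Difference = |$10,056.40 − $11,272.85| = $1,216.45

$1,216.45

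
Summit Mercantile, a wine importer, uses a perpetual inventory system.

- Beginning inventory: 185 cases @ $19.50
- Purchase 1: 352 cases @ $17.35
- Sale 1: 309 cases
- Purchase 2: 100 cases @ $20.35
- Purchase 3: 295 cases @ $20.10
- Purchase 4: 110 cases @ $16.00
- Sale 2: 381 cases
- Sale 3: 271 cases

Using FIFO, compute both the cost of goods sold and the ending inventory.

Sale 1 (309) [FIFO — oldest first]: 185 @ $19.50 + 124 @ $17.35 = $5,758.90
Sale 2 (381) [FIFO — oldest first]: 228 @ $17.35 + 100 @ $20.35 + 53 @ $20.10 = $7,056.10
Sale 3 (271) [FIFO — oldest first]: 242 @ $20.10 + 29 @ $16.00 = $5,328.20
Total COGS = $5,758.90 + $7,056.10 + $5,328.20 = $18,143.20
Ending inventory: 81 @ $16.00 = $1,296.00
Check: goods available $19,439.20 = COGS $18,143.20 + ending $1,296.00

COGS = $18,143.20; ending inventory = $1,296.00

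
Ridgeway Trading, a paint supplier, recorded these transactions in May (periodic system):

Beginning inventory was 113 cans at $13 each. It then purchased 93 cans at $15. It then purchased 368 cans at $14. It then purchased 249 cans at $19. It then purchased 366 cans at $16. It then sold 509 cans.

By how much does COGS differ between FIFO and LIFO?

FIFO COGS: 113 @ $13 + 93 @ $15 + 303 @ $14 = $7,106
LIFO COGS: 366 @ $16 + 143 @ $19 = $8,573
Difference = |$7,106 − $8,573| = $1,467

$1,467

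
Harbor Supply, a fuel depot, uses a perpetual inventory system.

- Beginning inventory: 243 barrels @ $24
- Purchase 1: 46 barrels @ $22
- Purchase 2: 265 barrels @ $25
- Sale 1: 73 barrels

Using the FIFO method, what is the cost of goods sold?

COGS = $1,752

Sale 1 (73) [FIFO — oldest first]: 73 @ $24 = $1,752
Ending inventory: 170 @ $24 + 46 @ $22 + 265 @ $25 = $11,717
Check: goods available $13,469 = COGS $1,752 + ending $11,717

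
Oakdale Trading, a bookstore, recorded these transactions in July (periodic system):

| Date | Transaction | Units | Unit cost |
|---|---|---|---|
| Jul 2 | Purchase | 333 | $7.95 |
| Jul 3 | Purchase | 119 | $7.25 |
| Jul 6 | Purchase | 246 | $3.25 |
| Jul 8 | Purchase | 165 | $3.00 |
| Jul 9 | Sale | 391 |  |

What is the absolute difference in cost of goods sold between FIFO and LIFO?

$1,838.35

FIFO COGS: 333 @ $7.95 + 58 @ $7.25 = $3,067.85
LIFO COGS: 165 @ $3.00 + 226 @ $3.25 = $1,229.50
Difference = |$3,067.85 − $1,229.50| = $1,838.35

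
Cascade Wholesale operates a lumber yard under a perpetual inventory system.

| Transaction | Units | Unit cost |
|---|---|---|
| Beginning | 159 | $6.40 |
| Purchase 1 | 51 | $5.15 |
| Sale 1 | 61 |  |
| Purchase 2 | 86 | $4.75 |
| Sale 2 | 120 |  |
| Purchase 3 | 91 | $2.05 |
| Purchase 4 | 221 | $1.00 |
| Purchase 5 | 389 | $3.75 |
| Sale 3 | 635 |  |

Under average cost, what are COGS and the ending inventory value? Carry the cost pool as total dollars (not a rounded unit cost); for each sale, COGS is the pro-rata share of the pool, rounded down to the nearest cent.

After Beginning: 159 on hand, pool $1,017.60 (≈ $6.4000 each)
After Purchase 1: 210 on hand, pool $1,280.25 (≈ $6.0964 each)
Sale 1, sell 61: 61/210 × $1,280.25 → $371.88
After Purchase 2: 235 on hand, pool $1,316.87 (≈ $5.6037 each)
Sale 2, sell 120: 120/235 × $1,316.87 → $672.44
After Purchase 3: 206 on hand, pool $830.98 (≈ $4.0339 each)
After Purchase 4: 427 on hand, pool $1,051.98 (≈ $2.4637 each)
After Purchase 5: 816 on hand, pool $2,510.73 (≈ $3.0769 each)
Sale 3, sell 635: 635/816 × $2,510.73 → $1,953.81
Total COGS = $371.88 + $672.44 + $1,953.81 = $2,998.13
Ending inventory (cost pool remaining) = $556.92

COGS = $2,998.13; ending inventory = $556.92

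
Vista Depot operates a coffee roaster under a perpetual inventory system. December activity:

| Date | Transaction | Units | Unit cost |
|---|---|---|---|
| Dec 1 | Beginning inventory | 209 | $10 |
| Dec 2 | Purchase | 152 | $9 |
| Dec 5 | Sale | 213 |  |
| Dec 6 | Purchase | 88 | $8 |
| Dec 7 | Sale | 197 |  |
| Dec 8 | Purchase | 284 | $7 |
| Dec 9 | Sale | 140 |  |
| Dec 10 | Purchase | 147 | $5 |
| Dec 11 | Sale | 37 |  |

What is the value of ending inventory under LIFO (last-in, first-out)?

Dec 5, 213 sold [LIFO — newest first]: 152 @ $9 + 61 @ $10 = $1,978
Dec 7, 197 sold [LIFO — newest first]: 88 @ $8 + 109 @ $10 = $1,794
Dec 9, 140 sold [LIFO — newest first]: 140 @ $7 = $980
Dec 11, 37 sold [LIFO — newest first]: 37 @ $5 = $185
Total COGS = $1,978 + $1,794 + $980 + $185 = $4,937
Ending inventory: 39 @ $10 + 144 @ $7 + 110 @ $5 = $1,948

Ending inventory = $1,948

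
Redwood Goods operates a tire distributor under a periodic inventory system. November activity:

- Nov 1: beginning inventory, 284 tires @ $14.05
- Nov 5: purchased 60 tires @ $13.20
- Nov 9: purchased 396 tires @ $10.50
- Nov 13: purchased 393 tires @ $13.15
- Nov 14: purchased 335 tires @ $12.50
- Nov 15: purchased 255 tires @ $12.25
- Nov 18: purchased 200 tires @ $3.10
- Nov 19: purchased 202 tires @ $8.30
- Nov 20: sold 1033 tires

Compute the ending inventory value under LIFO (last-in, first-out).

Nov 20, 1033 sold [LIFO — newest first]: 202 @ $8.30 + 200 @ $3.10 + 255 @ $12.25 + 335 @ $12.50 + 41 @ $13.15 = $10,147.00
Ending inventory: 284 @ $14.05 + 60 @ $13.20 + 396 @ $10.50 + 352 @ $13.15 = $13,569.00
Check: goods available $23,716.00 = COGS $10,147.00 + ending $13,569.00

Ending inventory = $13,569.00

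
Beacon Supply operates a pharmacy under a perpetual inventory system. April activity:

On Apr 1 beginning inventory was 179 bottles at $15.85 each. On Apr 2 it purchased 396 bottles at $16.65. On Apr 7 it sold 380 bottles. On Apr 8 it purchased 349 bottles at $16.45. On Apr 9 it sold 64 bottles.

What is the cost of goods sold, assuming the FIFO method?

COGS = $7,249.40

Apr 7, 380 sold [FIFO — oldest first]: 179 @ $15.85 + 201 @ $16.65 = $6,183.80
Apr 9, 64 sold [FIFO — oldest first]: 64 @ $16.65 = $1,065.60
Total COGS = $6,183.80 + $1,065.60 = $7,249.40
Ending inventory: 131 @ $16.65 + 349 @ $16.45 = $7,922.20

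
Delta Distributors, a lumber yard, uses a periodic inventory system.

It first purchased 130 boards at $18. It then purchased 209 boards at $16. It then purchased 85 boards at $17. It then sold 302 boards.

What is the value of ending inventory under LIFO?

Ending inventory = $2,196

Sale 1 (302) [LIFO — newest first]: 85 @ $17 + 209 @ $16 + 8 @ $18 = $4,933
Ending inventory: 122 @ $18 = $2,196
Check: goods available $7,129 = COGS $4,933 + ending $2,196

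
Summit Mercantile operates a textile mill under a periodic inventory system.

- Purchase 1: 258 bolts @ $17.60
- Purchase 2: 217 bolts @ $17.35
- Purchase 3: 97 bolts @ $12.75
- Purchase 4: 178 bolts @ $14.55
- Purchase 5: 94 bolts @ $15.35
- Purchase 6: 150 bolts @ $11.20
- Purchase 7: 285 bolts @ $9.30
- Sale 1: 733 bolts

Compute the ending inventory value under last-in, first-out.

Ending inventory = $9,211.00

Sale 1 (733) [LIFO — newest first]: 285 @ $9.30 + 150 @ $11.20 + 94 @ $15.35 + 178 @ $14.55 + 26 @ $12.75 = $8,694.80
Ending inventory: 258 @ $17.60 + 217 @ $17.35 + 71 @ $12.75 = $9,211.00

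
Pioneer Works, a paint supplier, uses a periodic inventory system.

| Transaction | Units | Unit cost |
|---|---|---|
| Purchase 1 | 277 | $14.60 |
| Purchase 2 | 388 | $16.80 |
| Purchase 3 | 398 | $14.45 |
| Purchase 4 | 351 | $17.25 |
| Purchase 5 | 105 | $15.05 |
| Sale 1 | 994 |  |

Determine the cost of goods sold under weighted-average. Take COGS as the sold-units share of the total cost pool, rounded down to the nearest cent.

COGS = $15,671.49

Sale 1, sell 994: 994/1519 × $23,948.70 → $15,671.49
Ending inventory (cost pool remaining) = $8,277.21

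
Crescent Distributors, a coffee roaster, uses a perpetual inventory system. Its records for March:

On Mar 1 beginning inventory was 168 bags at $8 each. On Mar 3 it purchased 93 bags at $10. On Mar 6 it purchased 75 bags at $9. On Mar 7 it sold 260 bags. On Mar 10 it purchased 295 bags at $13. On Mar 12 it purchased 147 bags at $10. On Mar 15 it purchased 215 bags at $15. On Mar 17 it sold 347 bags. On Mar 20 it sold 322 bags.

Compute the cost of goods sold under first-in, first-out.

COGS = $10,519

Mar 7, 260 sold [FIFO — oldest first]: 168 @ $8 + 92 @ $10 = $2,264
Mar 17, 347 sold [FIFO — oldest first]: 1 @ $10 + 75 @ $9 + 271 @ $13 = $4,208
Mar 20, 322 sold [FIFO — oldest first]: 24 @ $13 + 147 @ $10 + 151 @ $15 = $4,047
Total COGS = $2,264 + $4,208 + $4,047 = $10,519
Ending inventory: 64 @ $15 = $960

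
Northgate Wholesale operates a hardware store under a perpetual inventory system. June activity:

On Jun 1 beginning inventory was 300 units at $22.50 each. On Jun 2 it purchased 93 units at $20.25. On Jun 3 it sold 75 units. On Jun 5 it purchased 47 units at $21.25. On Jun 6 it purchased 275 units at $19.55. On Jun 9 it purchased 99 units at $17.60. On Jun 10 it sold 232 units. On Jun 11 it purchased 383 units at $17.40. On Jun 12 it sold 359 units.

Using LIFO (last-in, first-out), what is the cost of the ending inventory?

Jun 3, 75 sold [LIFO — newest first]: 75 @ $20.25 = $1,518.75
Jun 10, 232 sold [LIFO — newest first]: 99 @ $17.60 + 133 @ $19.55 = $4,342.55
Jun 12, 359 sold [LIFO — newest first]: 359 @ $17.40 = $6,246.60
Total COGS = $1,518.75 + $4,342.55 + $6,246.60 = $12,107.90
Ending inventory: 300 @ $22.50 + 18 @ $20.25 + 47 @ $21.25 + 142 @ $19.55 + 24 @ $17.40 = $11,306.95
Check: goods available $23,414.85 = COGS $12,107.90 + ending $11,306.95

Ending inventory = $11,306.95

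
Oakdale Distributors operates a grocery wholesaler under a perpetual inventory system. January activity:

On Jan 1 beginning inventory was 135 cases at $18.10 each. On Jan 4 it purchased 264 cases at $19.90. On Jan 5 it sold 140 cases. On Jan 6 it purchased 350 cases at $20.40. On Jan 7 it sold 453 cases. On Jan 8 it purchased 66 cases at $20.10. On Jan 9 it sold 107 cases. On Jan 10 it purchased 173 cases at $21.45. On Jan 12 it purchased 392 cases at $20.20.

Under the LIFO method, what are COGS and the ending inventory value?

COGS = $14,082.20; ending inventory = $13,710.75

Jan 5, 140 sold [LIFO — newest first]: 140 @ $19.90 = $2,786.00
Jan 7, 453 sold [LIFO — newest first]: 350 @ $20.40 + 103 @ $19.90 = $9,189.70
Jan 9, 107 sold [LIFO — newest first]: 66 @ $20.10 + 21 @ $19.90 + 20 @ $18.10 = $2,106.50
Total COGS = $2,786.00 + $9,189.70 + $2,106.50 = $14,082.20
Ending inventory: 115 @ $18.10 + 173 @ $21.45 + 392 @ $20.20 = $13,710.75
Check: goods available $27,792.95 = COGS $14,082.20 + ending $13,710.75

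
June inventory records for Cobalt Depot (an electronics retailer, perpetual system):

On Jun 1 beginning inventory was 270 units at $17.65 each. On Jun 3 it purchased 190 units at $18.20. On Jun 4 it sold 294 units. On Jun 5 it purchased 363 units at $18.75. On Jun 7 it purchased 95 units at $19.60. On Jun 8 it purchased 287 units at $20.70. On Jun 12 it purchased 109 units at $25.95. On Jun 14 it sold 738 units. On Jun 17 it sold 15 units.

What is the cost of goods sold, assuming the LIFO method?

COGS = $20,837.55

Jun 4, 294 sold [LIFO — newest first]: 190 @ $18.20 + 104 @ $17.65 = $5,293.60
Jun 14, 738 sold [LIFO — newest first]: 109 @ $25.95 + 287 @ $20.70 + 95 @ $19.60 + 247 @ $18.75 = $15,262.70
Jun 17, 15 sold [LIFO — newest first]: 15 @ $18.75 = $281.25
Total COGS = $5,293.60 + $15,262.70 + $281.25 = $20,837.55
Ending inventory: 166 @ $17.65 + 101 @ $18.75 = $4,823.65
Check: goods available $25,661.20 = COGS $20,837.55 + ending $4,823.65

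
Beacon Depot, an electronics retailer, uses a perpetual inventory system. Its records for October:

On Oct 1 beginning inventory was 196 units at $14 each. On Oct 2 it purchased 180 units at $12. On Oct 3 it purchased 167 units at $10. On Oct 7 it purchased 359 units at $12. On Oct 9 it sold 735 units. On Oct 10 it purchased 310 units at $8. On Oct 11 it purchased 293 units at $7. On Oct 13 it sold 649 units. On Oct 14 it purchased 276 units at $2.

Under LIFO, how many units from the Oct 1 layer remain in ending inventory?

Oct 9, 735 sold [LIFO — newest first]: 359 @ $12 + 167 @ $10 + 180 @ $12 + 29 @ $14 = $8,544
Oct 13, 649 sold [LIFO — newest first]: 293 @ $7 + 310 @ $8 + 46 @ $14 = $5,175
Total COGS = $8,544 + $5,175 = $13,719
Ending inventory: 121 @ $14 + 276 @ $2 = $2,246
Check: goods available $15,965 = COGS $13,719 + ending $2,246

121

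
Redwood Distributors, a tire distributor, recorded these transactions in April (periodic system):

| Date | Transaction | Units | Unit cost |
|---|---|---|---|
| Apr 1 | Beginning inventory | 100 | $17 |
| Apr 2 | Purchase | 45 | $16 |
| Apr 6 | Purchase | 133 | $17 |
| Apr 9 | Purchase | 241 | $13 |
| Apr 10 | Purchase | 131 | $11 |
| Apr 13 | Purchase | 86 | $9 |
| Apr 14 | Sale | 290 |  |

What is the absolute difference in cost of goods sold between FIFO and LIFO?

$1,673

FIFO COGS: 100 @ $17 + 45 @ $16 + 133 @ $17 + 12 @ $13 = $4,837
LIFO COGS: 86 @ $9 + 131 @ $11 + 73 @ $13 = $3,164
Difference = |$4,837 − $3,164| = $1,673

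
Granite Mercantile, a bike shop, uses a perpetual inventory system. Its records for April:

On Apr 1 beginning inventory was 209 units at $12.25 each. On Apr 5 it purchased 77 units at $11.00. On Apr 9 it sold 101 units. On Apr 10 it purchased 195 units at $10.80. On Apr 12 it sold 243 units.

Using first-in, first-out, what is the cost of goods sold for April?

COGS = $4,033.65

Apr 9, 101 sold [FIFO — oldest first]: 101 @ $12.25 = $1,237.25
Apr 12, 243 sold [FIFO — oldest first]: 108 @ $12.25 + 77 @ $11.00 + 58 @ $10.80 = $2,796.40
Total COGS = $1,237.25 + $2,796.40 = $4,033.65
Ending inventory: 137 @ $10.80 = $1,479.60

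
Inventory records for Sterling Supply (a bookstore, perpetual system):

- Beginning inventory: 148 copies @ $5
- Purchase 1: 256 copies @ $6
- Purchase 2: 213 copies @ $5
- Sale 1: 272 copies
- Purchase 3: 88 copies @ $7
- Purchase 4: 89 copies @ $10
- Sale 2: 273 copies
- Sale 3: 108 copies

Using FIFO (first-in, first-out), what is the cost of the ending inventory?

Ending inventory = $1,254

Sale 1 (272) [FIFO — oldest first]: 148 @ $5 + 124 @ $6 = $1,484
Sale 2 (273) [FIFO — oldest first]: 132 @ $6 + 141 @ $5 = $1,497
Sale 3 (108) [FIFO — oldest first]: 72 @ $5 + 36 @ $7 = $612
Total COGS = $1,484 + $1,497 + $612 = $3,593
Ending inventory: 52 @ $7 + 89 @ $10 = $1,254
Check: goods available $4,847 = COGS $3,593 + ending $1,254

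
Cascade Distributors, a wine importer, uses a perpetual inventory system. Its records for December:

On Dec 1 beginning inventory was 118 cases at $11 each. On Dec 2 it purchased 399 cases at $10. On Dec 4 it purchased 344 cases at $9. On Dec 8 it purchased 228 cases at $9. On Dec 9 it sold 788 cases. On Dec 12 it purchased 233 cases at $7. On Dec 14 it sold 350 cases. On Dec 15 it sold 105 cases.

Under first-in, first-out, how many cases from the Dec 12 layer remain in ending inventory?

79

Dec 9, 788 sold [FIFO — oldest first]: 118 @ $11 + 399 @ $10 + 271 @ $9 = $7,727
Dec 14, 350 sold [FIFO — oldest first]: 73 @ $9 + 228 @ $9 + 49 @ $7 = $3,052
Dec 15, 105 sold [FIFO — oldest first]: 105 @ $7 = $735
Total COGS = $7,727 + $3,052 + $735 = $11,514
Ending inventory: 79 @ $7 = $553
Check: goods available $12,067 = COGS $11,514 + ending $553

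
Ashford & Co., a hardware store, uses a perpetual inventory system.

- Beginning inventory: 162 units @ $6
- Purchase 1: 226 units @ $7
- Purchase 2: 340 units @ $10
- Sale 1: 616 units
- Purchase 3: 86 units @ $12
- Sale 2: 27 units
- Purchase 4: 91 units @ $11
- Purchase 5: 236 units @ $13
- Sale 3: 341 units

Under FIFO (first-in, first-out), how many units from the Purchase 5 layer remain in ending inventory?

157

Sale 1 (616) [FIFO — oldest first]: 162 @ $6 + 226 @ $7 + 228 @ $10 = $4,834
Sale 2 (27) [FIFO — oldest first]: 27 @ $10 = $270
Sale 3 (341) [FIFO — oldest first]: 85 @ $10 + 86 @ $12 + 91 @ $11 + 79 @ $13 = $3,910
Total COGS = $4,834 + $270 + $3,910 = $9,014
Ending inventory: 157 @ $13 = $2,041
Check: goods available $11,055 = COGS $9,014 + ending $2,041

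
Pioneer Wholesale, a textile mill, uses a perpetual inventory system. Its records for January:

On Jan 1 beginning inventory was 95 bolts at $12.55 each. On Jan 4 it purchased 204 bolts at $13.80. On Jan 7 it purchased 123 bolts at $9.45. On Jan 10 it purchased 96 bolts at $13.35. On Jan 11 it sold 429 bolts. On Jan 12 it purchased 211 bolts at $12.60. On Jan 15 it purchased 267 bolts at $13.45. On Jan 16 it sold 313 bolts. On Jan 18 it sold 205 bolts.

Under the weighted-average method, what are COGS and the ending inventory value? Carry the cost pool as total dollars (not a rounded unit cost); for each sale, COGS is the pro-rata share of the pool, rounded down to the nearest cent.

After Jan 1: 95 on hand, pool $1,192.25 (≈ $12.5500 each)
After Jan 4: 299 on hand, pool $4,007.45 (≈ $13.4028 each)
After Jan 7: 422 on hand, pool $5,169.80 (≈ $12.2507 each)
After Jan 10: 518 on hand, pool $6,451.40 (≈ $12.4544 each)
Jan 11, sell 429: 429/518 × $6,451.40 → $5,342.95
After Jan 12: 300 on hand, pool $3,767.05 (≈ $12.5568 each)
After Jan 15: 567 on hand, pool $7,358.20 (≈ $12.9774 each)
Jan 16, sell 313: 313/567 × $7,358.20 → $4,061.93
Jan 18, sell 205: 205/254 × $3,296.27 → $2,660.37
Total COGS = $5,342.95 + $4,061.93 + $2,660.37 = $12,065.25
Ending inventory (cost pool remaining) = $635.90

COGS = $12,065.25; ending inventory = $635.90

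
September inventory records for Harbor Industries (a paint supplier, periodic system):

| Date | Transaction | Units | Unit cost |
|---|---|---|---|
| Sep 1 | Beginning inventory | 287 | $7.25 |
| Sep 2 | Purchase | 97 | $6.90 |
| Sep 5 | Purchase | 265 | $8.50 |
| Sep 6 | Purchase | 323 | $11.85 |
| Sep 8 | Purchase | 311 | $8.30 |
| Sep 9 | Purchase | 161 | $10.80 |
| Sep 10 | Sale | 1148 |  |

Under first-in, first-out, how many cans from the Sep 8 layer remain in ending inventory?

Sep 10, 1148 sold [FIFO — oldest first]: 287 @ $7.25 + 97 @ $6.90 + 265 @ $8.50 + 323 @ $11.85 + 176 @ $8.30 = $10,290.90
Ending inventory: 135 @ $8.30 + 161 @ $10.80 = $2,859.30

135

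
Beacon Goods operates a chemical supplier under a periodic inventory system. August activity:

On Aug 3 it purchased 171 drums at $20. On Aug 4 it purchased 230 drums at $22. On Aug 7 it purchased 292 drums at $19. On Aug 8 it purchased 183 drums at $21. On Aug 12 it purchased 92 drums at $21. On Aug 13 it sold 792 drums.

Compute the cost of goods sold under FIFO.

Aug 13, 792 sold [FIFO — oldest first]: 171 @ $20 + 230 @ $22 + 292 @ $19 + 99 @ $21 = $16,107
Ending inventory: 84 @ $21 + 92 @ $21 = $3,696
Check: goods available $19,803 = COGS $16,107 + ending $3,696

COGS = $16,107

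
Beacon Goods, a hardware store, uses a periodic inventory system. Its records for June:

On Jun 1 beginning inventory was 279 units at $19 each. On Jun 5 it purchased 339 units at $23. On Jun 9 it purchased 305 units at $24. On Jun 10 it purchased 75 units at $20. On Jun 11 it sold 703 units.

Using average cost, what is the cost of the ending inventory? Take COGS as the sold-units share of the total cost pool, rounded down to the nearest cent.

Jun 11, sell 703: 703/998 × $21,918.00 → $15,439.23
Ending inventory (cost pool remaining) = $6,478.77

Ending inventory = $6,478.77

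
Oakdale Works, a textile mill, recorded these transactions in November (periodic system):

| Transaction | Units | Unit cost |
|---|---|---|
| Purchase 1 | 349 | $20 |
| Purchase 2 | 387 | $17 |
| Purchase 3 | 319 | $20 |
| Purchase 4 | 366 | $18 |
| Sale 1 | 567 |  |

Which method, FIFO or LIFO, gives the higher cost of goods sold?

FIFO COGS: 349 @ $20 + 218 @ $17 = $10,686
LIFO COGS: 366 @ $18 + 201 @ $20 = $10,608

FIFO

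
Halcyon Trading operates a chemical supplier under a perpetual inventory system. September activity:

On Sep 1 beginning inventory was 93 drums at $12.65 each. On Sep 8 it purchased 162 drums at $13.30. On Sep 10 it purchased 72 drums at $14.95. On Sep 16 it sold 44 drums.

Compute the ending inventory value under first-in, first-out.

Ending inventory = $3,850.85

Sep 16, 44 sold [FIFO — oldest first]: 44 @ $12.65 = $556.60
Ending inventory: 49 @ $12.65 + 162 @ $13.30 + 72 @ $14.95 = $3,850.85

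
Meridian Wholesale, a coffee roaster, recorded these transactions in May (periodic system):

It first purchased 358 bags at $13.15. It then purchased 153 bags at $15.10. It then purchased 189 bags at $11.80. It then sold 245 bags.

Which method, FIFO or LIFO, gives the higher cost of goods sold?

FIFO COGS: 245 @ $13.15 = $3,221.75
LIFO COGS: 189 @ $11.80 + 56 @ $15.10 = $3,075.80

FIFO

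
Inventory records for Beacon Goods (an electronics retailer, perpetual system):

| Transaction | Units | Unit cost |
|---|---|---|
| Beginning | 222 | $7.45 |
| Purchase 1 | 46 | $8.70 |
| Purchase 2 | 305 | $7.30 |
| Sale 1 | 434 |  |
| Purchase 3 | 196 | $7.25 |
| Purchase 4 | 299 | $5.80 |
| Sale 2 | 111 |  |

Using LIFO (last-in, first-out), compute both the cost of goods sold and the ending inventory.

Sale 1 (434) [LIFO — newest first]: 305 @ $7.30 + 46 @ $8.70 + 83 @ $7.45 = $3,245.05
Sale 2 (111) [LIFO — newest first]: 111 @ $5.80 = $643.80
Total COGS = $3,245.05 + $643.80 = $3,888.85
Ending inventory: 139 @ $7.45 + 196 @ $7.25 + 188 @ $5.80 = $3,546.95

COGS = $3,888.85; ending inventory = $3,546.95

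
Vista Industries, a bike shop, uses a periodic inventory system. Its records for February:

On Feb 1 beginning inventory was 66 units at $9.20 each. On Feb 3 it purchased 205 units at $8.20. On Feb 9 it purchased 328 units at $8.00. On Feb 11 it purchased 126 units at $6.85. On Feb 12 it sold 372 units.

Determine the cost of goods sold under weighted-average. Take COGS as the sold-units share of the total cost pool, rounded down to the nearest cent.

COGS = $2,963.32

Feb 12, sell 372: 372/725 × $5,775.30 → $2,963.32
Ending inventory (cost pool remaining) = $2,811.98
Check: goods available $5,775.30 = COGS $2,963.32 + ending $2,811.98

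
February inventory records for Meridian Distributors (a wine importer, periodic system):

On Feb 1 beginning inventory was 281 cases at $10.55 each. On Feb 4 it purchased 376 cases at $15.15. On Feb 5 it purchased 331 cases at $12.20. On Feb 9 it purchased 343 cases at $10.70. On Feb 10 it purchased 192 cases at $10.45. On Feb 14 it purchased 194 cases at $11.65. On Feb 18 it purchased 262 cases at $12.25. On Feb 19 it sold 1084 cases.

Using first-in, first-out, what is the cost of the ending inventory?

Feb 19, 1084 sold [FIFO — oldest first]: 281 @ $10.55 + 376 @ $15.15 + 331 @ $12.20 + 96 @ $10.70 = $13,726.35
Ending inventory: 247 @ $10.70 + 192 @ $10.45 + 194 @ $11.65 + 262 @ $12.25 = $10,118.90

Ending inventory = $10,118.90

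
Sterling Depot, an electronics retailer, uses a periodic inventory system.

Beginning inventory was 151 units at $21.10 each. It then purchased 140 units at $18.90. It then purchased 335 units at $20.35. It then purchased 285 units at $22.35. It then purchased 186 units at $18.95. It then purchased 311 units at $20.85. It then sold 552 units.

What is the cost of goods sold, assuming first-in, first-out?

COGS = $11,143.45

Sale 1 (552) [FIFO — oldest first]: 151 @ $21.10 + 140 @ $18.90 + 261 @ $20.35 = $11,143.45
Ending inventory: 74 @ $20.35 + 285 @ $22.35 + 186 @ $18.95 + 311 @ $20.85 = $17,884.70
Check: goods available $29,028.15 = COGS $11,143.45 + ending $17,884.70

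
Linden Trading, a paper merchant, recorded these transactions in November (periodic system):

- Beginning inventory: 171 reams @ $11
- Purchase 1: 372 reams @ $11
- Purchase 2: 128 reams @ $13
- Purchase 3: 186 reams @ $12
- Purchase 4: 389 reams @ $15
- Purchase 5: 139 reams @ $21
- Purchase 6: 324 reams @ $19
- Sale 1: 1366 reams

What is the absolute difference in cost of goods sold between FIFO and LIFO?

$2,782

FIFO COGS: 171 @ $11 + 372 @ $11 + 128 @ $13 + 186 @ $12 + 389 @ $15 + 120 @ $21 = $18,224
LIFO COGS: 324 @ $19 + 139 @ $21 + 389 @ $15 + 186 @ $12 + 128 @ $13 + 200 @ $11 = $21,006
Difference = |$18,224 − $21,006| = $2,782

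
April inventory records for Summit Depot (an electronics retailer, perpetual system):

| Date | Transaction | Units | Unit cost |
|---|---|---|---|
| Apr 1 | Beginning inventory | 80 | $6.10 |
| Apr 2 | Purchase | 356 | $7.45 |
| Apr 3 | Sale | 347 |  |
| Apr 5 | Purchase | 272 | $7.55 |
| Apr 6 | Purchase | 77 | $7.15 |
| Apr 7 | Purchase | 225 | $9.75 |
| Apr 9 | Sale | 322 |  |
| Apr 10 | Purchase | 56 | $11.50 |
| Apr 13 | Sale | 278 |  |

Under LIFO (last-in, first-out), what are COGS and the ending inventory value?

Apr 3, 347 sold [LIFO — newest first]: 347 @ $7.45 = $2,585.15
Apr 9, 322 sold [LIFO — newest first]: 225 @ $9.75 + 77 @ $7.15 + 20 @ $7.55 = $2,895.30
Apr 13, 278 sold [LIFO — newest first]: 56 @ $11.50 + 222 @ $7.55 = $2,320.10
Total COGS = $2,585.15 + $2,895.30 + $2,320.10 = $7,800.55
Ending inventory: 80 @ $6.10 + 9 @ $7.45 + 30 @ $7.55 = $781.55
Check: goods available $8,582.10 = COGS $7,800.55 + ending $781.55

COGS = $7,800.55; ending inventory = $781.55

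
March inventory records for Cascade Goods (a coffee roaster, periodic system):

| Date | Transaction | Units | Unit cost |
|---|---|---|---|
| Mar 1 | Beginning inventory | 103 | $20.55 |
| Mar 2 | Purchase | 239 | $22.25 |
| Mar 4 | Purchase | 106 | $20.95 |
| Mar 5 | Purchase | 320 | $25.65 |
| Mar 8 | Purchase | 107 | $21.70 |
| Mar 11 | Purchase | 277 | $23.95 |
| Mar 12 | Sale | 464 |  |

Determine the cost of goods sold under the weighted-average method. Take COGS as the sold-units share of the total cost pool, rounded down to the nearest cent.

Mar 12, sell 464: 464/1152 × $26,819.15 → $10,802.15
Ending inventory (cost pool remaining) = $16,017.00

COGS = $10,802.15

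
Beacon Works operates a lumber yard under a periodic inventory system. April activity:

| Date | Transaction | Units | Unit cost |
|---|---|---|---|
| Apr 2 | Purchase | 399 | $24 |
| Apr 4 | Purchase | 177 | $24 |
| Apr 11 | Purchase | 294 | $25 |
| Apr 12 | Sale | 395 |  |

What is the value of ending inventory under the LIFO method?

Ending inventory = $11,400

Apr 12, 395 sold [LIFO — newest first]: 294 @ $25 + 101 @ $24 = $9,774
Ending inventory: 399 @ $24 + 76 @ $24 = $11,400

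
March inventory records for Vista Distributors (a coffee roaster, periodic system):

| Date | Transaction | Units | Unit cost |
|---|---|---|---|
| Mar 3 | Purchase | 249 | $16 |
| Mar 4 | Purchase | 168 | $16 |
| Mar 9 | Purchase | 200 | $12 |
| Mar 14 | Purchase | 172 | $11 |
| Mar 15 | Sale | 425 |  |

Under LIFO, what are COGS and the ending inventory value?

COGS = $5,140; ending inventory = $5,824

Mar 15, 425 sold [LIFO — newest first]: 172 @ $11 + 200 @ $12 + 53 @ $16 = $5,140
Ending inventory: 249 @ $16 + 115 @ $16 = $5,824
Check: goods available $10,964 = COGS $5,140 + ending $5,824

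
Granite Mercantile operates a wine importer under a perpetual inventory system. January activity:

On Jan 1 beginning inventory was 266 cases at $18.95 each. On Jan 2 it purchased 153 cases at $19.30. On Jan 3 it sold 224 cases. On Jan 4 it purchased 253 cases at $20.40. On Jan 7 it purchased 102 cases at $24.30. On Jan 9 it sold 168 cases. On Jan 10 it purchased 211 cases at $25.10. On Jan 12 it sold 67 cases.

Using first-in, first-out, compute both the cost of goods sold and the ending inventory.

Jan 3, 224 sold [FIFO — oldest first]: 224 @ $18.95 = $4,244.80
Jan 9, 168 sold [FIFO — oldest first]: 42 @ $18.95 + 126 @ $19.30 = $3,227.70
Jan 12, 67 sold [FIFO — oldest first]: 27 @ $19.30 + 40 @ $20.40 = $1,337.10
Total COGS = $4,244.80 + $3,227.70 + $1,337.10 = $8,809.60
Ending inventory: 213 @ $20.40 + 102 @ $24.30 + 211 @ $25.10 = $12,119.90

COGS = $8,809.60; ending inventory = $12,119.90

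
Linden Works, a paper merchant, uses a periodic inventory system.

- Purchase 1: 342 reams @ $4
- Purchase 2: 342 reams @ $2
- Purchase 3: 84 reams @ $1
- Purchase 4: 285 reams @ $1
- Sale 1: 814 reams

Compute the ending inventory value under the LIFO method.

Sale 1 (814) [LIFO — newest first]: 285 @ $1 + 84 @ $1 + 342 @ $2 + 103 @ $4 = $1,465
Ending inventory: 239 @ $4 = $956

Ending inventory = $956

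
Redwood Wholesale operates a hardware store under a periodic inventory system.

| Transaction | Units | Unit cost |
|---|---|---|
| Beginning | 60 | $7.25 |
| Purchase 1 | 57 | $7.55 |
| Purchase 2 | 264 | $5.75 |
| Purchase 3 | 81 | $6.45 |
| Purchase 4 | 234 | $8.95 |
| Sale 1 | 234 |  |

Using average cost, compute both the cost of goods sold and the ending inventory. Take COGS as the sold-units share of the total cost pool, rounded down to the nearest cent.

COGS = $1,681.06; ending inventory = $3,319.04

Sale 1, sell 234: 234/696 × $5,000.10 → $1,681.06
Ending inventory (cost pool remaining) = $3,319.04
Check: goods available $5,000.10 = COGS $1,681.06 + ending $3,319.04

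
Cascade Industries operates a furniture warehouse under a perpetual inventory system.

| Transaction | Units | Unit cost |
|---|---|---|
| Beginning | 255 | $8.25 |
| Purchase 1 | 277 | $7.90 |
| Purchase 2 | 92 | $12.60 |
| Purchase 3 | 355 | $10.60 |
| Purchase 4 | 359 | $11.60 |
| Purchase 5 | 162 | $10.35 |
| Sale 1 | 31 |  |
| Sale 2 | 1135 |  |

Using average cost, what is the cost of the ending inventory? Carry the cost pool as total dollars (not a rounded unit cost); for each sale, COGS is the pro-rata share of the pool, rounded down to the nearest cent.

Ending inventory = $3,352.33

After Beginning: 255 on hand, pool $2,103.75 (≈ $8.2500 each)
After Purchase 1: 532 on hand, pool $4,292.05 (≈ $8.0678 each)
After Purchase 2: 624 on hand, pool $5,451.25 (≈ $8.7360 each)
After Purchase 3: 979 on hand, pool $9,214.25 (≈ $9.4119 each)
After Purchase 4: 1338 on hand, pool $13,378.65 (≈ $9.9990 each)
After Purchase 5: 1500 on hand, pool $15,055.35 (≈ $10.0369 each)
Sale 1, sell 31: 31/1500 × $15,055.35 → $311.14
Sale 2, sell 1135: 1135/1469 × $14,744.21 → $11,391.88
Total COGS = $311.14 + $11,391.88 = $11,703.02
Ending inventory (cost pool remaining) = $3,352.33
Check: goods available $15,055.35 = COGS $11,703.02 + ending $3,352.33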